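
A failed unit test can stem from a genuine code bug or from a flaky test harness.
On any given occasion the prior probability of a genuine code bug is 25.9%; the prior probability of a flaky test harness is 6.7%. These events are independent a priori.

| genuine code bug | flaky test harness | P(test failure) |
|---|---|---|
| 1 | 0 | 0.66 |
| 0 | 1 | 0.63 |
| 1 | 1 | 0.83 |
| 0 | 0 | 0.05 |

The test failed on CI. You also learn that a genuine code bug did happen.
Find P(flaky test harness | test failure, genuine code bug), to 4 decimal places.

P(test failure | genuine code bug) = 0.66×0.933 + 0.83×0.067 = 0.615780 + 0.055610 = 0.671390
The flaky test harness-present share is 0.83×0.067 = 0.055610.
P(flaky test harness | test failure, genuine code bug) = 0.055610 / 0.671390 ≈ 0.0828

P(flaky test harness | test failure, genuine code bug) ≈ 0.0828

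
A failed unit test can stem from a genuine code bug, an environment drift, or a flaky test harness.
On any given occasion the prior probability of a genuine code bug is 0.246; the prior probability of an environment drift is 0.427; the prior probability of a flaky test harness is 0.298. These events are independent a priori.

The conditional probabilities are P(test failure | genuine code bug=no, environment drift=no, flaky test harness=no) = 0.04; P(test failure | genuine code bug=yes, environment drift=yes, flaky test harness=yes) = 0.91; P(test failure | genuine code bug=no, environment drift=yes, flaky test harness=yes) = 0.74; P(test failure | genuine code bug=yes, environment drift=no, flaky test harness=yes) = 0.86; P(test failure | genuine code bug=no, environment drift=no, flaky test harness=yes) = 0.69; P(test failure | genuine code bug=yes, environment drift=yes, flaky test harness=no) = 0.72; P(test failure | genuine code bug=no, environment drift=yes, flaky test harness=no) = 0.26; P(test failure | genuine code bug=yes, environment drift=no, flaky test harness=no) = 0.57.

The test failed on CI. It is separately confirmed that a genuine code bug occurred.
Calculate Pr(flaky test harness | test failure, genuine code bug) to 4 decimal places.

Pr(flaky test harness | test failure, genuine code bug) ≈ 0.3711

P(test failure | genuine code bug) = 0.57·0.573·0.702 + 0.86·0.573·0.298 + 0.72·0.427·0.702 + 0.91·0.427·0.298 = 0.229280 + 0.146848 + 0.215823 + 0.115794 = 0.707745
Of this, 0.262642 comes from 0.146848 + 0.115794 (the flaky test harness=true cases).
P(flaky test harness | test failure, genuine code bug) = 0.262642 / 0.707745 ≈ 0.3711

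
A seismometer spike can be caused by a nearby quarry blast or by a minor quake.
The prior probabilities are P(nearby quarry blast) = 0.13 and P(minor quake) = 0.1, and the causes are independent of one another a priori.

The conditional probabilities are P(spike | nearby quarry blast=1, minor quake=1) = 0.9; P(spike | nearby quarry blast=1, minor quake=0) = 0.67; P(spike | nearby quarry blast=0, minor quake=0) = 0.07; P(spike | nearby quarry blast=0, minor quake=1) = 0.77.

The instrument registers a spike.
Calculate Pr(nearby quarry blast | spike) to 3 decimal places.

Pr(nearby quarry blast | spike) ≈ 0.425

P(spike) = 0.07*0.87*0.9 + 0.77*0.87*0.1 + 0.67*0.13*0.9 + 0.9*0.13*0.1 = 0.054810 + 0.066990 + 0.078390 + 0.011700 = 0.211890
The nearby quarry blast-present share is 0.078390 + 0.011700 = 0.090090.
So P(nearby quarry blast | spike) = 0.090090/0.211890 ≈ 0.425.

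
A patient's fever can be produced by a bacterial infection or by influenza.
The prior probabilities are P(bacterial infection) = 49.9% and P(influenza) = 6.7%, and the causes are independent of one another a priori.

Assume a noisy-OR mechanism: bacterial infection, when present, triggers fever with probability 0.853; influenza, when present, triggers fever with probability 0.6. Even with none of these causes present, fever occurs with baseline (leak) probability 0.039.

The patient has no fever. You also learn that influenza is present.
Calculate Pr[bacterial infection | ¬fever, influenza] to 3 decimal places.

Pr[bacterial infection | ¬fever, influenza] ≈ 0.128

Under noisy-OR, P(fever | causes) = 1 − (1−0.039)·∏(1−qᵢ) over the active causes.
P(¬fever | influenza) = 0.3844*0.501 + 0.056507*0.499 = 0.192584 + 0.028197 = 0.220781
The bacterial infection-present share is 0.056507*0.499 = 0.028197.
Hence the posterior is 0.028197/0.220781 ≈ 0.128.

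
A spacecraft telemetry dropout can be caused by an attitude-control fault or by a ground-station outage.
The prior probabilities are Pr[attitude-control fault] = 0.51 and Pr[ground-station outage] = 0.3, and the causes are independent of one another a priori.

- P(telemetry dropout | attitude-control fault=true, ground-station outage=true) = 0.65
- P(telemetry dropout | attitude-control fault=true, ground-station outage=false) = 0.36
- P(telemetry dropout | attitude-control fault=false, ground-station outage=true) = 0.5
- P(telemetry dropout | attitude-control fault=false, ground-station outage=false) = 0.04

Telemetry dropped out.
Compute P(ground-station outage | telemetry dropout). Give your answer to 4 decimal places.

P(ground-station outage | telemetry dropout) ≈ 0.5487

P(telemetry dropout) = 0.04·0.49·0.7 + 0.5·0.49·0.3 + 0.36·0.51·0.7 + 0.65·0.51·0.3 = 0.013720 + 0.073500 + 0.128520 + 0.099450 = 0.315190
Restricting to configurations with ground-station outage present: 0.073500 + 0.099450 = 0.172950.
Hence the posterior is 0.172950/0.315190 ≈ 0.5487.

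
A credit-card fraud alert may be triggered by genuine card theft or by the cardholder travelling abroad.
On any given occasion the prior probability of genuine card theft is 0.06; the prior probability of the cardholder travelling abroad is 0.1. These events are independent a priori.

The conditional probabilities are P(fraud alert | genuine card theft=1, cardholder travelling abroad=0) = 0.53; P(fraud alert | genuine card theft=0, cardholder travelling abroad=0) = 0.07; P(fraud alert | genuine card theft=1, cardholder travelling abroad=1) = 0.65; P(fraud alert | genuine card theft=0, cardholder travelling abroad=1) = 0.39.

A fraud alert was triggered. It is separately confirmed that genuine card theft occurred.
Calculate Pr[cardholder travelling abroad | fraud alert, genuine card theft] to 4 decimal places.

Pr[cardholder travelling abroad | fraud alert, genuine card theft] ≈ 0.1199

P(fraud alert | genuine card theft) = 0.53·0.9 + 0.65·0.1 = 0.477000 + 0.065000 = 0.542000
The cardholder travelling abroad-present share is 0.65·0.1 = 0.065000.
So P(cardholder travelling abroad | fraud alert, genuine card theft) = 0.065000/0.542000 ≈ 0.1199.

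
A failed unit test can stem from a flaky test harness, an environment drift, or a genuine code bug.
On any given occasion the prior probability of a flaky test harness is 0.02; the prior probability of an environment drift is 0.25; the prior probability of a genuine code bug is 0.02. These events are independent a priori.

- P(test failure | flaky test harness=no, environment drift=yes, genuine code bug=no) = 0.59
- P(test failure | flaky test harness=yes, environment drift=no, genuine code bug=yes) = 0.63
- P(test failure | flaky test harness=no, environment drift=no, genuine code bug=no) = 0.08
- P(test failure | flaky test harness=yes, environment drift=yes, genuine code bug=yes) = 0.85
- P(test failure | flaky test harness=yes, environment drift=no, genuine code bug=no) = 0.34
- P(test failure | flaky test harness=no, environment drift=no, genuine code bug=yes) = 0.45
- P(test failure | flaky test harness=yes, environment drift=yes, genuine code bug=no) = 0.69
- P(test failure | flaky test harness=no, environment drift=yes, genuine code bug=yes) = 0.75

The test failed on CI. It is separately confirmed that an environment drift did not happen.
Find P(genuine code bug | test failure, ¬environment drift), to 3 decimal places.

Enumerate the 4 (flaky test harness, genuine code bug) configurations and weight by the priors:
  P(test failure | ¬environment drift) = 0.08*0.98*0.98 + 0.45*0.98*0.02 + 0.34*0.02*0.98 + 0.63*0.02*0.02
        = 0.076832 + 0.008820 + 0.006664 + 0.000252 = 0.092568
The terms with genuine code bug present sum to 0.009072, so
  P(genuine code bug | test failure, ¬environment drift) = 0.009072 / 0.092568 ≈ 0.098

P(genuine code bug | test failure, ¬environment drift) ≈ 0.098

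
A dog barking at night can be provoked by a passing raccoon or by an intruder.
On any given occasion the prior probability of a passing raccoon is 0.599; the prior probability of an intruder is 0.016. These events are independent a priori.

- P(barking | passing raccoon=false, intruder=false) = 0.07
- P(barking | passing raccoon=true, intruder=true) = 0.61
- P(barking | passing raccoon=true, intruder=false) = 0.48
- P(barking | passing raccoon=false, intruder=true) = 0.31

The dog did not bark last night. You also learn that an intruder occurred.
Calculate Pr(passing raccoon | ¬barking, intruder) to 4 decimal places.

P(¬barking | intruder) = 0.69·0.401 + 0.39·0.599 = 0.276690 + 0.233610 = 0.510300
Of this, 0.233610 comes from 0.39·0.599 (the passing raccoon=true cases).
Hence the posterior is 0.233610/0.510300 ≈ 0.4578.

Pr(passing raccoon | ¬barking, intruder) ≈ 0.4578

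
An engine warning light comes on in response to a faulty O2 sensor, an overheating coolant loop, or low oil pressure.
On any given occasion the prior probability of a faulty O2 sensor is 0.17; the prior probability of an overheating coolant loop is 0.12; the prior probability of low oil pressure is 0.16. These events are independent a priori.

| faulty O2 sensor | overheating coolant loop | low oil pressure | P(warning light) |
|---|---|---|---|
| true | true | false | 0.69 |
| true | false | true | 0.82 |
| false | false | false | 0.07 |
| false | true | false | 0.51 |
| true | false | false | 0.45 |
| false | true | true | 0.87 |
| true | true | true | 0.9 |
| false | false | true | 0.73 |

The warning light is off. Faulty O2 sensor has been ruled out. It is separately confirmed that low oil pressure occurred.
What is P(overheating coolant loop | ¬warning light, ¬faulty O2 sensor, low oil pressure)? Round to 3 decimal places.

P(overheating coolant loop | ¬warning light, ¬faulty O2 sensor, low oil pressure) ≈ 0.062

Sum P(¬warning light|·) weighted by the priors over both values of overheating coolant loop:
  P(¬warning light | ¬faulty O2 sensor, low oil pressure) = 0.27*0.88 + 0.13*0.12
        = 0.237600 + 0.015600 = 0.253200
The terms with overheating coolant loop present sum to 0.015600, so
  P(overheating coolant loop | ¬warning light, ¬faulty O2 sensor, low oil pressure) = 0.015600 / 0.253200 ≈ 0.062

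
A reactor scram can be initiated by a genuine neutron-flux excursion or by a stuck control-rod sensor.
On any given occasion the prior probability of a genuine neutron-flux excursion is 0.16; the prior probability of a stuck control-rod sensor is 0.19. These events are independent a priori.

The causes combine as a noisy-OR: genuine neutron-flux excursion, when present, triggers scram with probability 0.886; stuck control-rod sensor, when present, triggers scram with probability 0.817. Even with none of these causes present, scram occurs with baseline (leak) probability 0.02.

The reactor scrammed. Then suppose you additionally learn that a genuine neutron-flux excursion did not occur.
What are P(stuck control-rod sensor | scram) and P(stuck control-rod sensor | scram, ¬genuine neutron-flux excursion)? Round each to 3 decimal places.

Under noisy-OR, P(scram | causes) = 1 − (1−0.02)·∏(1−qᵢ) over the active causes.
Sum P(scram|·) weighted by the priors over the 4 (genuine neutron-flux excursion, stuck control-rod sensor) configurations:
  P(scram) = 0.02×0.84×0.81 + 0.82066×0.84×0.19 + 0.88828×0.16×0.81 + 0.979555×0.16×0.19
        = 0.013608 + 0.130977 + 0.115121 + 0.029778 = 0.289484
The terms with stuck control-rod sensor present sum to 0.160755, so
  P(stuck control-rod sensor | scram) = 0.160755 / 0.289484 ≈ 0.555

Now condition on the additional information:
Numerator (weight on configurations with stuck control-rod sensor): 0.82066×0.19 = 0.155925
The normalizing constant is 0.02×0.81 + 0.82066×0.19 = 0.172125
Posterior = 0.155925 / 0.172125 ≈ 0.906

P(stuck control-rod sensor | scram) ≈ 0.555; P(stuck control-rod sensor | scram, ¬genuine neutron-flux excursion) ≈ 0.906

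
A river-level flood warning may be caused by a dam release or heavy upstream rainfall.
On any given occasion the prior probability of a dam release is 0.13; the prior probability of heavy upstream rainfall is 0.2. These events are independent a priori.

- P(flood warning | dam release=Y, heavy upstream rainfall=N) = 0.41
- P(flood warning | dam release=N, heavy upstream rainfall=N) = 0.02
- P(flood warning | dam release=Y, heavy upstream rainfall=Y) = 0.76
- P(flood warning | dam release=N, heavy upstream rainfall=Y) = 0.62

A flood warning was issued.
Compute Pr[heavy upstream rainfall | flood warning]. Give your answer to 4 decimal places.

Pr[heavy upstream rainfall | flood warning] ≈ 0.6929

P(flood warning) = 0.02*0.87*0.8 + 0.62*0.87*0.2 + 0.41*0.13*0.8 + 0.76*0.13*0.2 = 0.013920 + 0.107880 + 0.042640 + 0.019760 = 0.184200
Of this, 0.127640 comes from 0.107880 + 0.019760 (the heavy upstream rainfall=true cases).
P(heavy upstream rainfall | flood warning) = 0.127640 / 0.184200 ≈ 0.6929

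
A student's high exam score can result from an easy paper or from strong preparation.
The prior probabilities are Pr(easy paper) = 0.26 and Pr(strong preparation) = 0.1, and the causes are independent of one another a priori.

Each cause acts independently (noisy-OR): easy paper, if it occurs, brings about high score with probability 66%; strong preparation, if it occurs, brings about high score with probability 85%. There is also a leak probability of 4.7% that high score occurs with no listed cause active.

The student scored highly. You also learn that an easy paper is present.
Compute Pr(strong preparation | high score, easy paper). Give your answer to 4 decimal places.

Pr(strong preparation | high score, easy paper) ≈ 0.1352

Under noisy-OR, P(high score | causes) = 1 − (1−0.047)·∏(1−qᵢ) over the active causes.
P(high score | easy paper) = 0.67598·0.9 + 0.951397·0.1 = 0.608382 + 0.095140 = 0.703522
The strong preparation-present share is 0.951397·0.1 = 0.095140.
P(strong preparation | high score, easy paper) = 0.095140 / 0.703522 ≈ 0.1352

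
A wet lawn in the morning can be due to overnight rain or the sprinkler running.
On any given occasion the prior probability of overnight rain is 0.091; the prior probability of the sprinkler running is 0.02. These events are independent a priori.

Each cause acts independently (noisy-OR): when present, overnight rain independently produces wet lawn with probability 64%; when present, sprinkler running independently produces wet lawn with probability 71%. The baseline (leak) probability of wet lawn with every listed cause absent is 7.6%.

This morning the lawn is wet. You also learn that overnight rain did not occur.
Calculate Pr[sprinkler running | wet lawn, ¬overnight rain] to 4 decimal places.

Pr[sprinkler running | wet lawn, ¬overnight rain] ≈ 0.1643

Under noisy-OR, P(wet lawn | causes) = 1 − (1−0.076)·∏(1−qᵢ) over the active causes.
Sum P(wet lawn|·) weighted by the priors over both values of sprinkler running:
  P(wet lawn | ¬overnight rain) = 0.076*0.98 + 0.73204*0.02
        = 0.074480 + 0.014641 = 0.089121
Keeping only the sprinkler running-present terms gives 0.014641, so
  P(sprinkler running | wet lawn, ¬overnight rain) = 0.014641 / 0.089121 ≈ 0.1643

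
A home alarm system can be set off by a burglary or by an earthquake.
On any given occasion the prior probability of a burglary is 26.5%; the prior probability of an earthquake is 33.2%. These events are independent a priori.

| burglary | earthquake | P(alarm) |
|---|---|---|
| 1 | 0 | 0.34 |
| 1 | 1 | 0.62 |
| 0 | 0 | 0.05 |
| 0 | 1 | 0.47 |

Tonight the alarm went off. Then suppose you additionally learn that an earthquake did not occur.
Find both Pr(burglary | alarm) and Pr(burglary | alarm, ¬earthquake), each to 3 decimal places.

Pr(burglary | alarm) ≈ 0.452; Pr(burglary | alarm, ¬earthquake) ≈ 0.710

By total probability over the 4 (burglary, earthquake) configurations:
  P(alarm) = 0.05×0.735×0.668 + 0.47×0.735×0.332 + 0.34×0.265×0.668 + 0.62×0.265×0.332
        = 0.024549 + 0.114689 + 0.060187 + 0.054548 = 0.253973
Keeping only the burglary-present terms gives 0.114735, so
  P(burglary | alarm) = 0.114735 / 0.253973 ≈ 0.452

Now also conditioning on earthquake≠true:
For the numerator, keep only burglary=true terms: 0.34×0.265 = 0.090100
Normalizer over all consistent configurations: 0.05×0.735 + 0.34×0.265 = 0.126850
P(burglary | alarm, ¬earthquake) = 0.090100/0.126850 ≈ 0.710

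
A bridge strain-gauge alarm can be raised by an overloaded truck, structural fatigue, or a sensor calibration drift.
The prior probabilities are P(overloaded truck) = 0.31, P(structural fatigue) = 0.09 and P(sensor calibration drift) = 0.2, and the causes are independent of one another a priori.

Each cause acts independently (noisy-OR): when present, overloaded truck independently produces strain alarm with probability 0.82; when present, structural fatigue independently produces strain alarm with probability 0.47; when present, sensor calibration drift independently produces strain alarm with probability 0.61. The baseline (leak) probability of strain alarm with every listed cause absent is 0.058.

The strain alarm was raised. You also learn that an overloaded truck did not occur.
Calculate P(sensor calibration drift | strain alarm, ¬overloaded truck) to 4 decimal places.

Under noisy-OR, P(strain alarm | causes) = 1 − (1−0.058)·∏(1−qᵢ) over the active causes.
Numerator (weight on configurations with sensor calibration drift): 0.115137 + 0.014495 = 0.129632
Denominator P(strain alarm | ¬overloaded truck): 0.058×0.91×0.8 + 0.63262×0.91×0.2 + 0.50074×0.09×0.8 + 0.805289×0.09×0.2 = 0.207909
Posterior = 0.129632 / 0.207909 ≈ 0.6235

P(sensor calibration drift | strain alarm, ¬overloaded truck) ≈ 0.6235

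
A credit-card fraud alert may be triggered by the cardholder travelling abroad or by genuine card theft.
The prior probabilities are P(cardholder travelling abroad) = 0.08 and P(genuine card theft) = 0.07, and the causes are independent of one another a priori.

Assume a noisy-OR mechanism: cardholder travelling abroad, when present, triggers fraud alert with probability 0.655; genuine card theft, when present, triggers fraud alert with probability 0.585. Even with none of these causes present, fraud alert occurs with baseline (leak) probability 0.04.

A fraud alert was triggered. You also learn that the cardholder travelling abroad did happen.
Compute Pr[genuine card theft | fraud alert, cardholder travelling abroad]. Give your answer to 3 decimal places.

Under noisy-OR, P(fraud alert | causes) = 1 − (1−0.04)·∏(1−qᵢ) over the active causes.
P(fraud alert | cardholder travelling abroad) = 0.6688*0.93 + 0.862552*0.07 = 0.621984 + 0.060379 = 0.682363
Of this, 0.060379 comes from 0.862552*0.07 (the genuine card theft=true cases).
P(genuine card theft | fraud alert, cardholder travelling abroad) = 0.060379 / 0.682363 ≈ 0.088

Pr[genuine card theft | fraud alert, cardholder travelling abroad] ≈ 0.088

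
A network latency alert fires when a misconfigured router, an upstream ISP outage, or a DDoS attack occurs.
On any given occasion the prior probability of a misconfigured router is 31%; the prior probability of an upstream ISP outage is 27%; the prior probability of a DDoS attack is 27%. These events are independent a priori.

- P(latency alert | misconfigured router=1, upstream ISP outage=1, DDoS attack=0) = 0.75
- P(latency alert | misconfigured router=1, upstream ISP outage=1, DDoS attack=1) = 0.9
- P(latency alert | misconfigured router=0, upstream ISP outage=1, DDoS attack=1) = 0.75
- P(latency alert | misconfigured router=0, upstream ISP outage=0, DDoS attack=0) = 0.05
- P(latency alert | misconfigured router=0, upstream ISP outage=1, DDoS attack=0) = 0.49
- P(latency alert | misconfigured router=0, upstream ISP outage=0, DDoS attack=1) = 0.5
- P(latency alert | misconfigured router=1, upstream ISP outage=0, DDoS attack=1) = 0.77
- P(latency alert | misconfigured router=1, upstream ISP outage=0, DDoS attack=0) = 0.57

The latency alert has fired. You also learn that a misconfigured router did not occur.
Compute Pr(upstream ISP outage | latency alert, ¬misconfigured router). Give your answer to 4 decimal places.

By total probability over the 4 (upstream ISP outage, DDoS attack) configurations:
  P(latency alert | ¬misconfigured router) = 0.05*0.73*0.73 + 0.5*0.73*0.27 + 0.49*0.27*0.73 + 0.75*0.27*0.27
        = 0.026645 + 0.098550 + 0.096579 + 0.054675 = 0.276449
Configurations with upstream ISP outage contribute 0.151254, so
  P(upstream ISP outage | latency alert, ¬misconfigured router) = 0.151254 / 0.276449 ≈ 0.5471

Pr(upstream ISP outage | latency alert, ¬misconfigured router) ≈ 0.5471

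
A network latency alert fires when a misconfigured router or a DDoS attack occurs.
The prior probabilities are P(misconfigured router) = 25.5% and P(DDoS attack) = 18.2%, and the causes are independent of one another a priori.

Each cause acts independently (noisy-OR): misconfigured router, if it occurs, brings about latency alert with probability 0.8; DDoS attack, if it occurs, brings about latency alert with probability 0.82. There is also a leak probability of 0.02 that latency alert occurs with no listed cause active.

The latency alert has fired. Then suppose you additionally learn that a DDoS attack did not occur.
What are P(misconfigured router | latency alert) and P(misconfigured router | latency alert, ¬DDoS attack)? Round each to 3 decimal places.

P(misconfigured router | latency alert) ≈ 0.632; P(misconfigured router | latency alert, ¬DDoS attack) ≈ 0.932

Under noisy-OR, P(latency alert | causes) = 1 − (1−0.02)·∏(1−qᵢ) over the active causes.
P(latency alert) = 0.02·0.745·0.818 + 0.8236·0.745·0.182 + 0.804·0.255·0.818 + 0.96472·0.255·0.182 = 0.012188 + 0.111672 + 0.167706 + 0.044773 = 0.336339
The misconfigured router-present share is 0.167706 + 0.044773 = 0.212479.
Hence the posterior is 0.212479/0.336339 ≈ 0.632.

Now also conditioning on DDoS attack≠true:
P(latency alert | ¬DDoS attack) = 0.02×0.745 + 0.804×0.255 = 0.014900 + 0.205020 = 0.219920
Restricting to configurations with misconfigured router present: 0.804×0.255 = 0.205020.
Hence the posterior is 0.205020/0.219920 ≈ 0.932.
With DDoS attack excluded, misconfigured router must carry more of the explanatory weight for the latency alert.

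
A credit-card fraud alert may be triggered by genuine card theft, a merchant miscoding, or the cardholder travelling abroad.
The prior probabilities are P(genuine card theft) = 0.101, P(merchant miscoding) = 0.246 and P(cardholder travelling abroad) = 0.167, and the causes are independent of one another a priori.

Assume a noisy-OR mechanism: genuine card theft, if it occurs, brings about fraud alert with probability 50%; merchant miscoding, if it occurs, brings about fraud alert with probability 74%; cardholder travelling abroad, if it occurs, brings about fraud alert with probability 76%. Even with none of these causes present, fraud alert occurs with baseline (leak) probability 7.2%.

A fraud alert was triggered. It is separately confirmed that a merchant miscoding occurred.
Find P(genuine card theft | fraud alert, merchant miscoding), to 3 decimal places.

P(genuine card theft | fraud alert, merchant miscoding) ≈ 0.113

Under noisy-OR, P(fraud alert | causes) = 1 − (1−0.072)·∏(1−qᵢ) over the active causes.
Enumerate the 4 (genuine card theft, cardholder travelling abroad) configurations and weight by the priors:
  P(fraud alert | merchant miscoding) = 0.75872*0.899*0.833 + 0.942093*0.899*0.167 + 0.87936*0.101*0.833 + 0.971046*0.101*0.167
        = 0.568180 + 0.141439 + 0.073983 + 0.016379 = 0.799981
Keeping only the genuine card theft-present terms gives 0.090362, so
  P(genuine card theft | fraud alert, merchant miscoding) = 0.090362 / 0.799981 ≈ 0.113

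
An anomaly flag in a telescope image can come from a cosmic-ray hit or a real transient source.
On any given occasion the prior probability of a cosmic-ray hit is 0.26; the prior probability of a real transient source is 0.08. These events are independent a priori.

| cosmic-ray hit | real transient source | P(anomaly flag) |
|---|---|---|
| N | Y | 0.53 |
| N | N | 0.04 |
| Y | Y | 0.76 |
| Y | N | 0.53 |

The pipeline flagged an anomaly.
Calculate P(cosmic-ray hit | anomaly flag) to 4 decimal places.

P(cosmic-ray hit | anomaly flag) ≈ 0.7087

Weight on cosmic-ray hit=true, given the evidence: 0.126776 + 0.015808 = 0.142584
Denominator P(anomaly flag): 0.04·0.74·0.92 + 0.53·0.74·0.08 + 0.53·0.26·0.92 + 0.76·0.26·0.08 = 0.201192
Posterior = 0.142584 / 0.201192 ≈ 0.7087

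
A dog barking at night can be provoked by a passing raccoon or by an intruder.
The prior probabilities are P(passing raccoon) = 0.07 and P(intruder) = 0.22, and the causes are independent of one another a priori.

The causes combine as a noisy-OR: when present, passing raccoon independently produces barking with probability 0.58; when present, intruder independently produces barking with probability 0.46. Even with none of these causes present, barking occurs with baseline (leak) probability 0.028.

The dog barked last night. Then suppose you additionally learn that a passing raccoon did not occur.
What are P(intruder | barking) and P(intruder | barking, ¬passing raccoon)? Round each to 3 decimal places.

Under noisy-OR, P(barking | causes) = 1 − (1−0.028)·∏(1−qᵢ) over the active causes.
P(barking) = 0.028*0.93*0.78 + 0.47512*0.93*0.22 + 0.59176*0.07*0.78 + 0.77955*0.07*0.22 = 0.020311 + 0.097210 + 0.032310 + 0.012005 = 0.161836
Restricting to configurations with intruder present: 0.097210 + 0.012005 = 0.109215.
So P(intruder | barking) = 0.109215/0.161836 ≈ 0.675.

With the extra evidence:
P(barking | ¬passing raccoon) = 0.028×0.78 + 0.47512×0.22 = 0.021840 + 0.104526 = 0.126366
The intruder-present share is 0.47512×0.22 = 0.104526.
Hence the posterior is 0.104526/0.126366 ≈ 0.827.

P(intruder | barking) ≈ 0.675; P(intruder | barking, ¬passing raccoon) ≈ 0.827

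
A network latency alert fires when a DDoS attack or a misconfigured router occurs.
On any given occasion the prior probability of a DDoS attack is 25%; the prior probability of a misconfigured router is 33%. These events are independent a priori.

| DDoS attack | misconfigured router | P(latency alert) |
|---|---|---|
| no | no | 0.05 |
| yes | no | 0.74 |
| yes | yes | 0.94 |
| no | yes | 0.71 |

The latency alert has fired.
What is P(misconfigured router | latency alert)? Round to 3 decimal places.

By total probability over the 4 (DDoS attack, misconfigured router) configurations:
  P(latency alert) = 0.05·0.75·0.67 + 0.71·0.75·0.33 + 0.74·0.25·0.67 + 0.94·0.25·0.33
        = 0.025125 + 0.175725 + 0.123950 + 0.077550 = 0.402350
Keeping only the misconfigured router-present terms gives 0.253275, so
  P(misconfigured router | latency alert) = 0.253275 / 0.402350 ≈ 0.629

P(misconfigured router | latency alert) ≈ 0.629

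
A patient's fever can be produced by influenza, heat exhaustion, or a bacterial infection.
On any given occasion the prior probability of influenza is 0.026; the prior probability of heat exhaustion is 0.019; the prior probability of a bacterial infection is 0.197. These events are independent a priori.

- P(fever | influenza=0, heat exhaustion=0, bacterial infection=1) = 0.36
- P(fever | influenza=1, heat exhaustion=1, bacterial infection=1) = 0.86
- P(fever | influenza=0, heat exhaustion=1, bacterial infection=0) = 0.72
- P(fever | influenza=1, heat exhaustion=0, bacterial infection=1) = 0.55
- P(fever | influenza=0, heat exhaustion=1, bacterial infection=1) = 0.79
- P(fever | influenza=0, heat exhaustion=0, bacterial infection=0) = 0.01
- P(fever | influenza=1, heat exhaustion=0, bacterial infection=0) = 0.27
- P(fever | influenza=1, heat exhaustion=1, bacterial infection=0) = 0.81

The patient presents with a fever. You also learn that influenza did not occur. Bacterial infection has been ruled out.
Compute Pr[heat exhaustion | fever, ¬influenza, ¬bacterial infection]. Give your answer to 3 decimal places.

Pr[heat exhaustion | fever, ¬influenza, ¬bacterial infection] ≈ 0.582

Sum P(fever|·) weighted by the priors over both values of heat exhaustion:
  P(fever | ¬influenza, ¬bacterial infection) = 0.01×0.981 + 0.72×0.019
        = 0.009810 + 0.013680 = 0.023490
Keeping only the heat exhaustion-present terms gives 0.013680, so
  P(heat exhaustion | fever, ¬influenza, ¬bacterial infection) = 0.013680 / 0.023490 ≈ 0.582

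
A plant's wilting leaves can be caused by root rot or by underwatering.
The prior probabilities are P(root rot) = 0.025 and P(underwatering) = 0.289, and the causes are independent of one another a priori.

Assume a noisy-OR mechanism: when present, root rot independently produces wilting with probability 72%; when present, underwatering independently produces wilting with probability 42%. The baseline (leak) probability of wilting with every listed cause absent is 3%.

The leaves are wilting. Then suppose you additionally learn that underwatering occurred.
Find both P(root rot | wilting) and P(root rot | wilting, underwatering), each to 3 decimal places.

P(root rot | wilting) ≈ 0.117; P(root rot | wilting, underwatering) ≈ 0.047

Under noisy-OR, P(wilting | causes) = 1 − (1−0.03)·∏(1−qᵢ) over the active causes.
Enumerate the 4 (root rot, underwatering) configurations and weight by the priors:
  P(wilting) = 0.03*0.975*0.711 + 0.4374*0.975*0.289 + 0.7284*0.025*0.711 + 0.842472*0.025*0.289
        = 0.020797 + 0.123248 + 0.012947 + 0.006087 = 0.163079
Configurations with root rot contribute 0.019034, so
  P(root rot | wilting) = 0.019034 / 0.163079 ≈ 0.117

With the extra evidence:
Sum P(wilting|·) weighted by the priors over both values of root rot:
  P(wilting | underwatering) = 0.4374×0.975 + 0.842472×0.025
        = 0.426465 + 0.021062 = 0.447527
Keeping only the root rot-present terms gives 0.021062, so
  P(root rot | wilting, underwatering) = 0.021062 / 0.447527 ≈ 0.047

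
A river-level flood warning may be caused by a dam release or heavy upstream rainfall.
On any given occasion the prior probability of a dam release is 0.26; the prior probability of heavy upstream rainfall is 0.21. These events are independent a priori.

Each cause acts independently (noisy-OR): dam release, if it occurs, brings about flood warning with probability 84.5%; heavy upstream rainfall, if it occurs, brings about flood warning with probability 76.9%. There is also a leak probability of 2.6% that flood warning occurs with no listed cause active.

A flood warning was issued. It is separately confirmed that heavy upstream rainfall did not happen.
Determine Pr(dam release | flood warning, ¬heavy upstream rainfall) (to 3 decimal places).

Under noisy-OR, P(flood warning | causes) = 1 − (1−0.026)·∏(1−qᵢ) over the active causes.
Enumerate both values of dam release and weight by the priors:
  P(flood warning | ¬heavy upstream rainfall) = 0.026×0.74 + 0.84903×0.26
        = 0.019240 + 0.220748 = 0.239988
Keeping only the dam release-present terms gives 0.220748, so
  P(dam release | flood warning, ¬heavy upstream rainfall) = 0.220748 / 0.239988 ≈ 0.920

Pr(dam release | flood warning, ¬heavy upstream rainfall) ≈ 0.920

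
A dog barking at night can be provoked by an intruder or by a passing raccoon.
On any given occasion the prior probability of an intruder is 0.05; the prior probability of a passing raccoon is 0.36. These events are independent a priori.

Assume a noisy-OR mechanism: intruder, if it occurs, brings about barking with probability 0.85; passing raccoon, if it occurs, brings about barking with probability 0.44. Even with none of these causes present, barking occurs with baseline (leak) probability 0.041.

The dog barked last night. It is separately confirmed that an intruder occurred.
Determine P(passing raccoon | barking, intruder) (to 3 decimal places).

Under noisy-OR, P(barking | causes) = 1 − (1−0.041)·∏(1−qᵢ) over the active causes.
P(barking | intruder) = 0.85615*0.64 + 0.919444*0.36 = 0.547936 + 0.331000 = 0.878936
Restricting to configurations with passing raccoon present: 0.919444*0.36 = 0.331000.
So P(passing raccoon | barking, intruder) = 0.331000/0.878936 ≈ 0.377.

P(passing raccoon | barking, intruder) ≈ 0.377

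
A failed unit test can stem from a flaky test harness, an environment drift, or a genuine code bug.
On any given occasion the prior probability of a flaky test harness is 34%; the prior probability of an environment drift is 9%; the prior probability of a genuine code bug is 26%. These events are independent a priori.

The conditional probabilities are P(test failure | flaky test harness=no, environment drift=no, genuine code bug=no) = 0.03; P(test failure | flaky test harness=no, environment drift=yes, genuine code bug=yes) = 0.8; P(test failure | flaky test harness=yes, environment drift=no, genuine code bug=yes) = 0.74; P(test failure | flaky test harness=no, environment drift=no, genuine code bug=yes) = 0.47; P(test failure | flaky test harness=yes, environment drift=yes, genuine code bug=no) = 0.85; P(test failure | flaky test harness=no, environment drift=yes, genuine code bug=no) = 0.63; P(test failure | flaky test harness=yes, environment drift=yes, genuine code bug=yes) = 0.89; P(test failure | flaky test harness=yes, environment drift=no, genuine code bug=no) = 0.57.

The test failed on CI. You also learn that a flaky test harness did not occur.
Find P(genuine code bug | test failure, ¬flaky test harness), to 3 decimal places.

Numerator (weight on configurations with genuine code bug): 0.111202 + 0.018720 = 0.129922
Normalizer over all consistent configurations: 0.03×0.91×0.74 + 0.47×0.91×0.26 + 0.63×0.09×0.74 + 0.8×0.09×0.26 = 0.192082
Posterior = 0.129922 / 0.192082 ≈ 0.676

P(genuine code bug | test failure, ¬flaky test harness) ≈ 0.676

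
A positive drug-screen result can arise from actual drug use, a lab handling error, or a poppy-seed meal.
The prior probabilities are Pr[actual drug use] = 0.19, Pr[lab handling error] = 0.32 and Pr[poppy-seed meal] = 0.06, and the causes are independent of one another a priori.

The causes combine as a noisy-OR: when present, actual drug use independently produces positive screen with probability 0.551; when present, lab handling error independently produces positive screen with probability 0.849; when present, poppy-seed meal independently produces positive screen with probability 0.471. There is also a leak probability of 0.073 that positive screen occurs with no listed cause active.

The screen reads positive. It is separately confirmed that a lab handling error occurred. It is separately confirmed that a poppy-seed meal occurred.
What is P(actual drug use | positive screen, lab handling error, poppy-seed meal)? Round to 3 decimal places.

Under noisy-OR, P(positive screen | causes) = 1 − (1−0.073)·∏(1−qᵢ) over the active causes.
Enumerate both values of actual drug use and weight by the priors:
  P(positive screen | lab handling error, poppy-seed meal) = 0.925952·0.81 + 0.966753·0.19
        = 0.750021 + 0.183683 = 0.933704
The terms with actual drug use present sum to 0.183683, so
  P(actual drug use | positive screen, lab handling error, poppy-seed meal) = 0.183683 / 0.933704 ≈ 0.197

P(actual drug use | positive screen, lab handling error, poppy-seed meal) ≈ 0.197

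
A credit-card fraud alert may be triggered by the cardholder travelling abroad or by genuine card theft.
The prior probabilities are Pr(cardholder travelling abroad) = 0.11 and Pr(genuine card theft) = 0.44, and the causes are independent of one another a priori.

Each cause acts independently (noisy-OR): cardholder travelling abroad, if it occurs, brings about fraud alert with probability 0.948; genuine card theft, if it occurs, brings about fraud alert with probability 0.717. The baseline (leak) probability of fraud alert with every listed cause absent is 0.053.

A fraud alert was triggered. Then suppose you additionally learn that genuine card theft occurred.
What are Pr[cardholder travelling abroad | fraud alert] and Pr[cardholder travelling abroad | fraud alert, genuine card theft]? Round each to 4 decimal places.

Pr[cardholder travelling abroad | fraud alert] ≈ 0.2535; Pr[cardholder travelling abroad | fraud alert, genuine card theft] ≈ 0.1427

Under noisy-OR, P(fraud alert | causes) = 1 − (1−0.053)·∏(1−qᵢ) over the active causes.
By total probability over the 4 (cardholder travelling abroad, genuine card theft) configurations:
  P(fraud alert) = 0.053×0.89×0.56 + 0.731999×0.89×0.44 + 0.950756×0.11×0.56 + 0.986064×0.11×0.44
        = 0.026415 + 0.286651 + 0.058567 + 0.047725 = 0.419358
Keeping only the cardholder travelling abroad-present terms gives 0.106292, so
  P(cardholder travelling abroad | fraud alert) = 0.106292 / 0.419358 ≈ 0.2535

With the extra evidence:
Enumerate both values of cardholder travelling abroad and weight by the priors:
  P(fraud alert | genuine card theft) = 0.731999·0.89 + 0.986064·0.11
        = 0.651479 + 0.108467 = 0.759946
Keeping only the cardholder travelling abroad-present terms gives 0.108467, so
  P(cardholder travelling abroad | fraud alert, genuine card theft) = 0.108467 / 0.759946 ≈ 0.1427
This is intercausal reasoning (explaining away): once genuine card theft accounts for the fraud alert, cardholder travelling abroad becomes less likely.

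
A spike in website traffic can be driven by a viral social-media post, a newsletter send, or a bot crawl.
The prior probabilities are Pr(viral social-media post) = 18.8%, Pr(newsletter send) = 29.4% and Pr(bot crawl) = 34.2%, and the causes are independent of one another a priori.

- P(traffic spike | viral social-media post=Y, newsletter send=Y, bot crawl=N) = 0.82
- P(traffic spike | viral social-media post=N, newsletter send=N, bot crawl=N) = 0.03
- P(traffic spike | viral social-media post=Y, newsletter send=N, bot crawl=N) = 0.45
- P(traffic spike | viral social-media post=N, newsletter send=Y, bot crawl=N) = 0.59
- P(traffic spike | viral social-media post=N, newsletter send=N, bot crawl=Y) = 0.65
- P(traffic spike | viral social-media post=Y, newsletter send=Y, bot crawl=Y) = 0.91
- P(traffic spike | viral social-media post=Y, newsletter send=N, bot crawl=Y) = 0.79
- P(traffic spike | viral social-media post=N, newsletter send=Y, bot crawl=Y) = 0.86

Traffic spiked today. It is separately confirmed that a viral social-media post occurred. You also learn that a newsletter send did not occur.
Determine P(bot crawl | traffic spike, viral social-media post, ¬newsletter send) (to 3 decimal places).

Weight on bot crawl=true, given the evidence: 0.79*0.342 = 0.270180
Denominator P(traffic spike | viral social-media post, ¬newsletter send): 0.45*0.658 + 0.79*0.342 = 0.566280
Posterior = 0.270180 / 0.566280 ≈ 0.477

P(bot crawl | traffic spike, viral social-media post, ¬newsletter send) ≈ 0.477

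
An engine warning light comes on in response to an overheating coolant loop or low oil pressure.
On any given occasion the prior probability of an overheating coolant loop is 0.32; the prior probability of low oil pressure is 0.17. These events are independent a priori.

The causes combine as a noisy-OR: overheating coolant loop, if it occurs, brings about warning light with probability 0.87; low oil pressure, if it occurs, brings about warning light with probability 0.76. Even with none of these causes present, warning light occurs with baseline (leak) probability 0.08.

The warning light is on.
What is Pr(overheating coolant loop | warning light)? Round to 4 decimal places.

Pr(overheating coolant loop | warning light) ≈ 0.6795

Under noisy-OR, P(warning light | causes) = 1 − (1−0.08)·∏(1−qᵢ) over the active causes.
By total probability over the 4 (overheating coolant loop, low oil pressure) configurations:
  P(warning light) = 0.08×0.68×0.83 + 0.7792×0.68×0.17 + 0.8804×0.32×0.83 + 0.971296×0.32×0.17
        = 0.045152 + 0.090076 + 0.233834 + 0.052839 = 0.421901
Keeping only the overheating coolant loop-present terms gives 0.286673, so
  P(overheating coolant loop | warning light) = 0.286673 / 0.421901 ≈ 0.6795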